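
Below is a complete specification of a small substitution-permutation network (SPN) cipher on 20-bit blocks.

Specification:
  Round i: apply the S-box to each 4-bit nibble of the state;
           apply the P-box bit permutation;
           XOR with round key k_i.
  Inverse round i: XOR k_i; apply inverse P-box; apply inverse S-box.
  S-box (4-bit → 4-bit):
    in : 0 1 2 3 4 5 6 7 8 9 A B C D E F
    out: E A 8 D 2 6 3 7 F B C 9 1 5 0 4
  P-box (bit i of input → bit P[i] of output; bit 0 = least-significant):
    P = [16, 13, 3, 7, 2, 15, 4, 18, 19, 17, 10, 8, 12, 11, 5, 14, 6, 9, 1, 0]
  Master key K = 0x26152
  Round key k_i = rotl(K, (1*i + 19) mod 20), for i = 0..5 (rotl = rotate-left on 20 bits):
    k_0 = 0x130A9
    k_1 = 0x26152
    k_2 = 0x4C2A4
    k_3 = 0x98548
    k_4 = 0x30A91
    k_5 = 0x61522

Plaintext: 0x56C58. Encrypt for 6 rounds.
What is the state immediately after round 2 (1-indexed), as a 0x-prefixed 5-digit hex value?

0x73EAD

s_0 = plaintext = 0x56C58
s_1 = Round(s_0, k_0) = 0x88A33
s_2 = Round(s_1, k_1) = 0x73EAD
s_3 = Round(s_2, k_2) = 0x190DE
s_4 = Round(s_3, k_3) = 0xBDA5D
s_5 = Round(s_4, k_4) = 0x29FE8
s_6 = Round(s_5, k_5) = 0x769AB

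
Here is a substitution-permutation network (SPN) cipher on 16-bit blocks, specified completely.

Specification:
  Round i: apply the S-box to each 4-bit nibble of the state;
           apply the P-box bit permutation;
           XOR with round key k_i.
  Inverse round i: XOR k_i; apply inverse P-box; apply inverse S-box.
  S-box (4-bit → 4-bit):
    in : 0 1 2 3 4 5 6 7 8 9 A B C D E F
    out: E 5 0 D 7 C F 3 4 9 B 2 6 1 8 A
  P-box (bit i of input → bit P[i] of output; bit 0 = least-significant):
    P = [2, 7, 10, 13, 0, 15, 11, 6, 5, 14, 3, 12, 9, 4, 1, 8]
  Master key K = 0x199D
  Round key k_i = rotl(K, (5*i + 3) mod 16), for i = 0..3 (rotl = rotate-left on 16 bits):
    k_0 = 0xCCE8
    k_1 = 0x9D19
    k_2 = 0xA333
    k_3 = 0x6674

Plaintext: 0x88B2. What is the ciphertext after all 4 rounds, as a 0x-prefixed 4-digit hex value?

s_0 = plaintext = 0x88B2
s_1 = Round(s_0, k_0) = 0x4CE2
s_2 = Round(s_1, k_1) = 0xDF43
s_3 = Round(s_2, k_2) = 0x5D36
s_4 = Round(s_3, k_3) = 0x4B93

0x4B93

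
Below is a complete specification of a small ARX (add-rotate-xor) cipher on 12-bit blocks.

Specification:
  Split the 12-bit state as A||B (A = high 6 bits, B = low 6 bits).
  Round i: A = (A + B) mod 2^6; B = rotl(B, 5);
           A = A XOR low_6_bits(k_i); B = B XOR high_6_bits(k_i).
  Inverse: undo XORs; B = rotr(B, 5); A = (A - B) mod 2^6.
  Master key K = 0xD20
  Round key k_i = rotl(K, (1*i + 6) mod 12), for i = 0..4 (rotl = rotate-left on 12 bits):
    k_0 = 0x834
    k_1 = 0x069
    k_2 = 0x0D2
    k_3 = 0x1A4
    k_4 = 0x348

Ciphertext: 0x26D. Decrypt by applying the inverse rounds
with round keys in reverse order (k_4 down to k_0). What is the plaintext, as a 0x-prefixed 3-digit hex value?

0x36C

s_0 = ciphertext = 0x26D
s_1 = InvRound(s_0, k_4) = 0x001
s_2 = InvRound(s_1, k_3) = 0x58E
s_3 = InvRound(s_2, k_2) = 0xA9A
s_4 = InvRound(s_3, k_1) = 0x376
s_5 = InvRound(s_4, k_0) = 0x36C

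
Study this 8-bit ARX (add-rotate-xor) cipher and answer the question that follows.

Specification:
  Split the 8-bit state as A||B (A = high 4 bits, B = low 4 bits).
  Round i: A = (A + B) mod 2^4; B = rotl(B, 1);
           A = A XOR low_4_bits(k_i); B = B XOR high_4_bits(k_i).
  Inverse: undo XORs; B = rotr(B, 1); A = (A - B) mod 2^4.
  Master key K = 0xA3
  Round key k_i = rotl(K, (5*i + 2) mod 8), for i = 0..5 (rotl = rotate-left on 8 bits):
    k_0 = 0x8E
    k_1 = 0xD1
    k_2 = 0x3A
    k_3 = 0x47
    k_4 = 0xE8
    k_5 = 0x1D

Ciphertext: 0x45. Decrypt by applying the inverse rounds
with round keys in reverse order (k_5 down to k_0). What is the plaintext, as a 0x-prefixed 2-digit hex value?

0x87

s_0 = ciphertext = 0x45
s_1 = InvRound(s_0, k_5) = 0x72
s_2 = InvRound(s_1, k_4) = 0x96
s_3 = InvRound(s_2, k_3) = 0xD1
s_4 = InvRound(s_3, k_2) = 0x61
s_5 = InvRound(s_4, k_1) = 0x16
s_6 = InvRound(s_5, k_0) = 0x87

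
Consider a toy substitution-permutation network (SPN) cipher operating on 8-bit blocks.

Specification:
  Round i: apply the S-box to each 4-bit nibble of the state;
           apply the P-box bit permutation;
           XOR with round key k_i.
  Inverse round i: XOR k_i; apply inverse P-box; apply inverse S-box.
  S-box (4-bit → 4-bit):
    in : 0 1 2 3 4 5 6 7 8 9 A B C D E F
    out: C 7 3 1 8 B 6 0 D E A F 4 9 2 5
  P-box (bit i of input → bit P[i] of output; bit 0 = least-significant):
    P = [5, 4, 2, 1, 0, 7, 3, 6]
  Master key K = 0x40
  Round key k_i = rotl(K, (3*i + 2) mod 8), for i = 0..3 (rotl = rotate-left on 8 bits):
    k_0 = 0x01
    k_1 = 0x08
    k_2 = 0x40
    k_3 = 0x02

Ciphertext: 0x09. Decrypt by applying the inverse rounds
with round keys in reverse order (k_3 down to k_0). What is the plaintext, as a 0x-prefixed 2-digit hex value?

0xE5

s_0 = ciphertext = 0x09
s_1 = InvRound(s_0, k_3) = 0xF4
s_2 = InvRound(s_1, k_2) = 0xE1
s_3 = InvRound(s_2, k_1) = 0xB3
s_4 = InvRound(s_3, k_0) = 0xE5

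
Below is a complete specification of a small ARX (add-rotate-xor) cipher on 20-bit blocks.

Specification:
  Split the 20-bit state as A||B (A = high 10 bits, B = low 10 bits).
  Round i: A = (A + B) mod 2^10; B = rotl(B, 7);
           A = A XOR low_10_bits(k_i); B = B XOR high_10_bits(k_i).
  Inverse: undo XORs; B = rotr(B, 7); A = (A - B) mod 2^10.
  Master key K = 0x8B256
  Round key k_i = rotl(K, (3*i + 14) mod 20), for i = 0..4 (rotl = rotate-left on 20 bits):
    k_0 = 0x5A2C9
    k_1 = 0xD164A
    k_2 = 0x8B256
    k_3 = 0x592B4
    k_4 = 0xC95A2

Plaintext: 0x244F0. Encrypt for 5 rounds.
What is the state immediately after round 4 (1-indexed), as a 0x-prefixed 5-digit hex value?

0x87990

s_0 = plaintext = 0x244F0
s_1 = Round(s_0, k_0) = 0xD2176
s_2 = Round(s_1, k_1) = 0xBD06B
s_3 = Round(s_2, k_2) = 0x427A1
s_4 = Round(s_3, k_3) = 0x87990
s_5 = Round(s_4, k_4) = 0x83317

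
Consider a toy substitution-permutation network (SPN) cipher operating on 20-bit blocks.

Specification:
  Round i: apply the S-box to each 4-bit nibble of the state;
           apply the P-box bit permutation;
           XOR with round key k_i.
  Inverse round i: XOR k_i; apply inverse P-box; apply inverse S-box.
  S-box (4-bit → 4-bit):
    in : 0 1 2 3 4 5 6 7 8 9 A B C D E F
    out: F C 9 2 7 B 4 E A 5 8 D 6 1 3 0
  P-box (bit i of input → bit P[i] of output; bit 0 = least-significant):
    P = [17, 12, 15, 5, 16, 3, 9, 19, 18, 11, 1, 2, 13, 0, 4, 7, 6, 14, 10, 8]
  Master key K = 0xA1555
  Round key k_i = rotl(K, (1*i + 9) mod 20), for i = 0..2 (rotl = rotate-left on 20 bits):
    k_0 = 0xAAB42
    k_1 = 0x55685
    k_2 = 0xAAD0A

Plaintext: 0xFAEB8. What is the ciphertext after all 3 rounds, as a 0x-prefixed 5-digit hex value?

s_0 = plaintext = 0xFAEB8
s_1 = Round(s_0, k_0) = 0x7B1E2
s_2 = Round(s_1, k_1) = 0x6333B
s_3 = Round(s_2, k_2) = 0x82123

0x82123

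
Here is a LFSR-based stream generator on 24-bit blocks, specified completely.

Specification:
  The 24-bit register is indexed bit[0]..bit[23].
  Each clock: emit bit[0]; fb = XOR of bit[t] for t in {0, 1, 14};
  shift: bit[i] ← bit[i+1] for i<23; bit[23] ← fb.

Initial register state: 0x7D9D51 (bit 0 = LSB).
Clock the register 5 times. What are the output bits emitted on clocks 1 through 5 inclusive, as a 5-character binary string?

reg_0 = 0x7D9D51
clock 1: out=1, reg = 0xBECEA8
clock 2: out=0, reg = 0xDF6754
clock 3: out=0, reg = 0xEFB3AA
clock 4: out=0, reg = 0xF7D9D5
clock 5: out=1, reg = 0x7BECEA

10001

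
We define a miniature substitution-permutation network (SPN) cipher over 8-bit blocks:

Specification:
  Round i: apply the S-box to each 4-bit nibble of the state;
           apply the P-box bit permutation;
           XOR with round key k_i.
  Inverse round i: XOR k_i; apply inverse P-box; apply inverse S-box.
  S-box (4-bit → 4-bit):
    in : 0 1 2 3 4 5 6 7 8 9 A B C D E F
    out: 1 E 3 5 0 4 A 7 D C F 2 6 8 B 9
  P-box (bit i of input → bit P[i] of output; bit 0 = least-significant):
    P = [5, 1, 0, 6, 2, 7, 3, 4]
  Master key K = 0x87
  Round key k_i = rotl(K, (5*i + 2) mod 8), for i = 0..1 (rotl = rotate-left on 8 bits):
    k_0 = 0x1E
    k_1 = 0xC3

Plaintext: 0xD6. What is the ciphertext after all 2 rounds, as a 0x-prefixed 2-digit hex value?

0xC0

s_0 = plaintext = 0xD6
s_1 = Round(s_0, k_0) = 0x4C
s_2 = Round(s_1, k_1) = 0xC0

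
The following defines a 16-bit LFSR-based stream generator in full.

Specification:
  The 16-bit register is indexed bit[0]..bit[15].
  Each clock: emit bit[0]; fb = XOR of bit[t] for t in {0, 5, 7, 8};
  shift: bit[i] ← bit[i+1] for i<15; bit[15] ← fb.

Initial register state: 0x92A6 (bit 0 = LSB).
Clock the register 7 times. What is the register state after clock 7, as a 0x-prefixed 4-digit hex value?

0x0925

reg_0 = 0x92A6
clock 1: out=0, reg = 0x4953
clock 2: out=1, reg = 0x24A9
clock 3: out=1, reg = 0x9254
clock 4: out=0, reg = 0x492A
clock 5: out=0, reg = 0x2495
clock 6: out=1, reg = 0x124A
clock 7: out=0, reg = 0x0925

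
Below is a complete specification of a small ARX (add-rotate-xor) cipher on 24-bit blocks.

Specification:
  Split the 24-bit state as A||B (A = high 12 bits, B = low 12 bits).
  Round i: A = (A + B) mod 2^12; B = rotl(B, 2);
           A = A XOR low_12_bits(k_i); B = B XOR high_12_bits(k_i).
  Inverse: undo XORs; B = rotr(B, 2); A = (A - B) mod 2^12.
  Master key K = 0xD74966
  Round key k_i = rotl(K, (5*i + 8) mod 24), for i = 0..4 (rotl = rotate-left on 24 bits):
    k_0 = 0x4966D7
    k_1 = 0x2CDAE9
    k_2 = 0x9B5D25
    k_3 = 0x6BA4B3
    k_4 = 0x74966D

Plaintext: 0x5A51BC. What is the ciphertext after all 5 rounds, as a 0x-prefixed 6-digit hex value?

0x875394

s_0 = plaintext = 0x5A51BC
s_1 = Round(s_0, k_0) = 0x1B6266
s_2 = Round(s_1, k_1) = 0xEF5B55
s_3 = Round(s_2, k_2) = 0x76F4E3
s_4 = Round(s_3, k_3) = 0x8E1537
s_5 = Round(s_4, k_4) = 0x875394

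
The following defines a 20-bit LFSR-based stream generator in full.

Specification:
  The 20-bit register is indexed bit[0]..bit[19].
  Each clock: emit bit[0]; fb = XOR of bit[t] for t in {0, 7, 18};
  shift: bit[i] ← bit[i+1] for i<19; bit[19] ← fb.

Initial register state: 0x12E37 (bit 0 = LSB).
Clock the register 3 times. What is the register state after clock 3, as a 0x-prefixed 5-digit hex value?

0xE25C6

reg_0 = 0x12E37
clock 1: out=1, reg = 0x8971B
clock 2: out=1, reg = 0xC4B8D
clock 3: out=1, reg = 0xE25C6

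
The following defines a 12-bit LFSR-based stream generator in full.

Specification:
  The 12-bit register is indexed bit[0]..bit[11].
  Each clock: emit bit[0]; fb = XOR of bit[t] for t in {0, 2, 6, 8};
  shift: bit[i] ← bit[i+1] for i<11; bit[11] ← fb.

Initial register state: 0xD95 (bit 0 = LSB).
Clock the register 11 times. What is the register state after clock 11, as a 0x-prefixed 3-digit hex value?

reg_0 = 0xD95
clock 1: out=1, reg = 0xECA
clock 2: out=0, reg = 0xF65
clock 3: out=1, reg = 0x7B2
clock 4: out=0, reg = 0xBD9
clock 5: out=1, reg = 0xDEC
clock 6: out=0, reg = 0xEF6
clock 7: out=0, reg = 0x77B
clock 8: out=1, reg = 0xBBD
clock 9: out=1, reg = 0xDDE
clock 10: out=0, reg = 0xEEF
clock 11: out=1, reg = 0xF77

0xF77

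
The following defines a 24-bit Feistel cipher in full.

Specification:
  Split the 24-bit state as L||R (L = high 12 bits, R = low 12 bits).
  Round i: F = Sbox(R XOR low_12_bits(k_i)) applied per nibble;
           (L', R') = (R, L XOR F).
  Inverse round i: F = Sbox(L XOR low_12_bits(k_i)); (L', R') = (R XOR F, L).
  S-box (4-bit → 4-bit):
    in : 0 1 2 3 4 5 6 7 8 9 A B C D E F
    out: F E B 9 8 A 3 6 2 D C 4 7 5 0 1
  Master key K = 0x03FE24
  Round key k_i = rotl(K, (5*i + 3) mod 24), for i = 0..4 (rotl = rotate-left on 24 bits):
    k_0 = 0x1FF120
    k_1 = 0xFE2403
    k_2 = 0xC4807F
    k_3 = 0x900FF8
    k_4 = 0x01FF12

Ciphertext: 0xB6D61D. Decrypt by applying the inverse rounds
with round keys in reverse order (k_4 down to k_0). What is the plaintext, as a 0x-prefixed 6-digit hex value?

s_0 = ciphertext = 0xB6D61D
s_1 = InvRound(s_0, k_4) = 0xE7CB6D
s_2 = InvRound(s_1, k_3) = 0x545E7C
s_3 = InvRound(s_2, k_2) = 0x4E0545
s_4 = InvRound(s_3, k_1) = 0xA4C4E0
s_5 = InvRound(s_4, k_0) = 0x0D7A4C

0x0D7A4C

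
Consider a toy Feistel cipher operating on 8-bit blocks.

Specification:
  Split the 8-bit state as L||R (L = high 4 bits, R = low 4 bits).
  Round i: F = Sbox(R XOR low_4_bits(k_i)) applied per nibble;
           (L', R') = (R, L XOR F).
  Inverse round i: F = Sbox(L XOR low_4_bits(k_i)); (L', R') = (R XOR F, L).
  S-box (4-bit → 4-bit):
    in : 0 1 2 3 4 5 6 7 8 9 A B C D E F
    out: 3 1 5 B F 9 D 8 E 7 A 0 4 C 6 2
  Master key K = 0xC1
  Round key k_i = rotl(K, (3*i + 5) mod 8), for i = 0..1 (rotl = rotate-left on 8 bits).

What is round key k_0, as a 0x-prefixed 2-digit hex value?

0x38

K = 0xC1
k_0 = rotl(K, (3*0+5) mod 8) = rotl(K, 5) = 0x38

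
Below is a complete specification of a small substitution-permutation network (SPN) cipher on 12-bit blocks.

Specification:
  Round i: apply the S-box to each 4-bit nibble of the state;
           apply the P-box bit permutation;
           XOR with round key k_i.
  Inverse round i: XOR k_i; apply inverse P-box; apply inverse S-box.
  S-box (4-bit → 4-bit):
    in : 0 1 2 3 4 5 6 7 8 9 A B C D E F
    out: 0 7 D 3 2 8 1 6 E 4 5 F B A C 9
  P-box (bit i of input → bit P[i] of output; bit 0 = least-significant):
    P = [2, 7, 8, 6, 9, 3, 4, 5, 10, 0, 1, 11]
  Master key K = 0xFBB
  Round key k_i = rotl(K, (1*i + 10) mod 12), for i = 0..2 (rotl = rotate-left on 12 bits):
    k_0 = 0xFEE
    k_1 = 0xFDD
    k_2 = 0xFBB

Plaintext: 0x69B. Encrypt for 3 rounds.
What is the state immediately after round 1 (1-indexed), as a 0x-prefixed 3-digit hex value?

s_0 = plaintext = 0x69B
s_1 = Round(s_0, k_0) = 0xA3A
s_2 = Round(s_1, k_1) = 0x8D3
s_3 = Round(s_2, k_2) = 0x714

0xA3A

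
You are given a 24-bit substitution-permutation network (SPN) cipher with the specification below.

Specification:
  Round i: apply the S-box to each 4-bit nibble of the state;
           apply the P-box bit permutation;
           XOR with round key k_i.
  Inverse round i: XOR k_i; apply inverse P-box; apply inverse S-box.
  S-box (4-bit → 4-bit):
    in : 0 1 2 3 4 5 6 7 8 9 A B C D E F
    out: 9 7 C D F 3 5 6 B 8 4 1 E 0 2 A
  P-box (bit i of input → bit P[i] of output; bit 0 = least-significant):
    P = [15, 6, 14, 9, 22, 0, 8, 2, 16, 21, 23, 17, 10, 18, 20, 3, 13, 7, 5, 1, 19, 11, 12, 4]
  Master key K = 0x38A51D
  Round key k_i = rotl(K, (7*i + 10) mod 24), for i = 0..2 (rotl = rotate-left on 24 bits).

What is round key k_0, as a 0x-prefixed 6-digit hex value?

0x9474E2

K = 0x38A51D
k_0 = rotl(K, (7*0+10) mod 24) = rotl(K, 10) = 0x9474E2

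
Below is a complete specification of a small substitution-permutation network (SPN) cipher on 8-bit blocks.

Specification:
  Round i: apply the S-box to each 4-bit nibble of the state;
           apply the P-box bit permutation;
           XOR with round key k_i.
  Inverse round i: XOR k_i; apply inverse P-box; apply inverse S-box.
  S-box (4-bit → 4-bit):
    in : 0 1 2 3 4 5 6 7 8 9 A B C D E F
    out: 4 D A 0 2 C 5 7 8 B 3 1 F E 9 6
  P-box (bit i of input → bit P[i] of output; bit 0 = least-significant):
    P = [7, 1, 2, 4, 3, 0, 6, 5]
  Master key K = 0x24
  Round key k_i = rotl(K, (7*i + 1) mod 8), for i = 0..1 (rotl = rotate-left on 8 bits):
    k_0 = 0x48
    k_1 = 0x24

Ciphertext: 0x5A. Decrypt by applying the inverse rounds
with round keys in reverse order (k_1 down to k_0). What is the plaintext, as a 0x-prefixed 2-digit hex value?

s_0 = ciphertext = 0x5A
s_1 = InvRound(s_0, k_1) = 0x1D
s_2 = InvRound(s_1, k_0) = 0xF5

0xF5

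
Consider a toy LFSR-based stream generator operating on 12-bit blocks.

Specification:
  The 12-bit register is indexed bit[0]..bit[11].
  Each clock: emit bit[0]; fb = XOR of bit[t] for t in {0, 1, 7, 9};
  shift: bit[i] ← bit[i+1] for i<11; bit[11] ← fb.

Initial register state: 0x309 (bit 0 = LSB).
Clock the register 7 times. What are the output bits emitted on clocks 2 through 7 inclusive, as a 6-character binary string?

reg_0 = 0x309
clock 1: out=1, reg = 0x184
clock 2: out=0, reg = 0x8C2
clock 3: out=0, reg = 0x461
clock 4: out=1, reg = 0xA30
clock 5: out=0, reg = 0xD18
clock 6: out=0, reg = 0x68C
clock 7: out=0, reg = 0x346

001000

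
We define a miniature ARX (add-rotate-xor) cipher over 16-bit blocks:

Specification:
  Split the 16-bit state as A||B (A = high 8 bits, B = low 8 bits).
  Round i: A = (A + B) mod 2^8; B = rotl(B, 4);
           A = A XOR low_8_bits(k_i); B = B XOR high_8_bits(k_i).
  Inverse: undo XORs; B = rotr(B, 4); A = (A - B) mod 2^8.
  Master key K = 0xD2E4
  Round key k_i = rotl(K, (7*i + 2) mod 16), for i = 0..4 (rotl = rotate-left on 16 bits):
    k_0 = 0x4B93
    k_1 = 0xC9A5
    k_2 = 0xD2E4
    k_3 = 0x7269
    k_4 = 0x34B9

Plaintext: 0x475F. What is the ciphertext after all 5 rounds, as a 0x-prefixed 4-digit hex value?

s_0 = plaintext = 0x475F
s_1 = Round(s_0, k_0) = 0x35BE
s_2 = Round(s_1, k_1) = 0x5622
s_3 = Round(s_2, k_2) = 0x9CF0
s_4 = Round(s_3, k_3) = 0xE57D
s_5 = Round(s_4, k_4) = 0xDBE3

0xDBE3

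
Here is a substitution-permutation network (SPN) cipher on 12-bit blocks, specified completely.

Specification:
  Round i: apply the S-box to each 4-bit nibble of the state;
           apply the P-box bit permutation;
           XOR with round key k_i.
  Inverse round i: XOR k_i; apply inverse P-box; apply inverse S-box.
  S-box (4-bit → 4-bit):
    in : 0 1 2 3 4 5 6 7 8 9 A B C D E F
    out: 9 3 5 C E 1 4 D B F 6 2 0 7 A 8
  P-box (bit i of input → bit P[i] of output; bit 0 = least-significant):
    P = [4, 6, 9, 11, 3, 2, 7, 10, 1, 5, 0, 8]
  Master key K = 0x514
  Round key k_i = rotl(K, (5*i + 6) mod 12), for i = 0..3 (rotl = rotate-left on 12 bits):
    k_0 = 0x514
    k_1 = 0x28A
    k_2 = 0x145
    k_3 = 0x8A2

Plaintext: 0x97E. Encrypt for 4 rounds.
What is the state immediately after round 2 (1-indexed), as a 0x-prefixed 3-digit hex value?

0xFA8

s_0 = plaintext = 0x97E
s_1 = Round(s_0, k_0) = 0x8FF
s_2 = Round(s_1, k_1) = 0xFA8
s_3 = Round(s_2, k_2) = 0x891
s_4 = Round(s_3, k_3) = 0xD5C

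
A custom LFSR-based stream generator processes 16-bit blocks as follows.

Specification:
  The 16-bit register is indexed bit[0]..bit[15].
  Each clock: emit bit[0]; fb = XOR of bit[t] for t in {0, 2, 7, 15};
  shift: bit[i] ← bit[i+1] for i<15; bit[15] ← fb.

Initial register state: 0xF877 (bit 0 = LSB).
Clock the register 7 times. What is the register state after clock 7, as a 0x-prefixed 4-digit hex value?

reg_0 = 0xF877
clock 1: out=1, reg = 0xFC3B
clock 2: out=1, reg = 0x7E1D
clock 3: out=1, reg = 0x3F0E
clock 4: out=0, reg = 0x9F87
clock 5: out=1, reg = 0x4FC3
clock 6: out=1, reg = 0x27E1
clock 7: out=1, reg = 0x13F0

0x13F0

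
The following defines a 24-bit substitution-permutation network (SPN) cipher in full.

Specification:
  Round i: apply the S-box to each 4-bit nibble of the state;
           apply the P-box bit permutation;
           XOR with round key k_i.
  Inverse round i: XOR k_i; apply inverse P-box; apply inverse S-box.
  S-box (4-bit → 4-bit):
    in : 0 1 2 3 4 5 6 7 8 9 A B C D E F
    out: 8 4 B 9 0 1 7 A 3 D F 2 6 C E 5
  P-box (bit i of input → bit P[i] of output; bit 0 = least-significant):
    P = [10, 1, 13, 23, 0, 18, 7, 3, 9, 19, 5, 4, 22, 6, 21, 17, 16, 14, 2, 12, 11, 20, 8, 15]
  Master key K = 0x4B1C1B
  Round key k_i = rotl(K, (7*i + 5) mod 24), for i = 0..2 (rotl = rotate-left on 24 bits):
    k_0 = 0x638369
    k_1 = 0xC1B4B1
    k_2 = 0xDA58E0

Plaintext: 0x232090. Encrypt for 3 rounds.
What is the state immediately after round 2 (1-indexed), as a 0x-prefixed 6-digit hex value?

0x7DA4B1

s_0 = plaintext = 0x232090
s_1 = Round(s_0, k_0) = 0xB01BB0
s_2 = Round(s_1, k_1) = 0x7DA4B1
s_3 = Round(s_2, k_2) = 0xACE8A4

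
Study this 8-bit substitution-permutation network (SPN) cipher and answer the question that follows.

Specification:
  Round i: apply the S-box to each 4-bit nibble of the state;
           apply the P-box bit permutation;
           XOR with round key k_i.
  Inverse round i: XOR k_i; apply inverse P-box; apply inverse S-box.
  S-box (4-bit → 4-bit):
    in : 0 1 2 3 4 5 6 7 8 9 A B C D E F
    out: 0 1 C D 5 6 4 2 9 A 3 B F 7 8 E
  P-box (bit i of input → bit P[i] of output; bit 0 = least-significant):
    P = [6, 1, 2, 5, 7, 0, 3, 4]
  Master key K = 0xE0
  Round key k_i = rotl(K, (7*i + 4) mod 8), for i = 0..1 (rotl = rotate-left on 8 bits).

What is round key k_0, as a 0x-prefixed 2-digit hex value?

K = 0xE0
k_0 = rotl(K, (7*0+4) mod 8) = rotl(K, 4) = 0x0E

0x0E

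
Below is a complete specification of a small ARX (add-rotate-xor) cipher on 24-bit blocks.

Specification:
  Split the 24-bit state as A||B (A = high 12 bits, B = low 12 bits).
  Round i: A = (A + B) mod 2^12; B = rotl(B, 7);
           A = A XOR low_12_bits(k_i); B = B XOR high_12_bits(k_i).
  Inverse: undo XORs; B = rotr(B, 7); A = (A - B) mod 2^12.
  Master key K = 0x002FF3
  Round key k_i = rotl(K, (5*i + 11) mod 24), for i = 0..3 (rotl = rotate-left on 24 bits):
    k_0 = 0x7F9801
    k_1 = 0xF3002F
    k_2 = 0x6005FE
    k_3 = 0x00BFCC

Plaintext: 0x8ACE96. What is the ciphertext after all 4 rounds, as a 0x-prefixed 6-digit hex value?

0x3B7769

s_0 = plaintext = 0x8ACE96
s_1 = Round(s_0, k_0) = 0xF43C8D
s_2 = Round(s_1, k_1) = 0xBFF9D4
s_3 = Round(s_2, k_2) = 0x02DC4E
s_4 = Round(s_3, k_3) = 0x3B7769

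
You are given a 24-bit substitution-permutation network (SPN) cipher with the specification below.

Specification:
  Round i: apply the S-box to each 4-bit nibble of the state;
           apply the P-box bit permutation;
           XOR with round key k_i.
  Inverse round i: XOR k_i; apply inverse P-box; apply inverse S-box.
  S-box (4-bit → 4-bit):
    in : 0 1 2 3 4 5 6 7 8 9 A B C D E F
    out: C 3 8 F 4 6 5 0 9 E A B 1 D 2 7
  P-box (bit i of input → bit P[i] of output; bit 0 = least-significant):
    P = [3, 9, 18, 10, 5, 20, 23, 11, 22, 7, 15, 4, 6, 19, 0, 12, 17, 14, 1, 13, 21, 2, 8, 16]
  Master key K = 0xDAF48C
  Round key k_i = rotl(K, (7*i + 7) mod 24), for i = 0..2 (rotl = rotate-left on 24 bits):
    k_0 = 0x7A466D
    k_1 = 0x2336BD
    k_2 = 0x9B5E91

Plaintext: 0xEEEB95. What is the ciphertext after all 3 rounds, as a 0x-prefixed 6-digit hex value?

0x2BC187

s_0 = plaintext = 0xEEEB95
s_1 = Round(s_0, k_0) = 0xA60CF9
s_2 = Round(s_1, k_1) = 0xF4209A
s_3 = Round(s_2, k_2) = 0x2BC187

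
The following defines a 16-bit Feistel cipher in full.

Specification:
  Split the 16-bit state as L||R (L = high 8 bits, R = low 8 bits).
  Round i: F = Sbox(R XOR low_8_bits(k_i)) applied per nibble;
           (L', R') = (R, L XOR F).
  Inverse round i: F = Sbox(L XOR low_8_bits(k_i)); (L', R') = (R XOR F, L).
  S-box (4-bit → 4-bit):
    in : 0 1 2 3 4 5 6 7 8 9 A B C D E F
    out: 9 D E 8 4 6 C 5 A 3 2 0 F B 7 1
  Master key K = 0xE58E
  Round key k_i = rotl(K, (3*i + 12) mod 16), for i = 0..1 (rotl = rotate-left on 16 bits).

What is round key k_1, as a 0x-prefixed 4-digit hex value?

K = 0xE58E
k_0 = rotl(K, (3*0+12) mod 16) = rotl(K, 12) = 0xEE58
k_1 = rotl(K, (3*1+12) mod 16) = rotl(K, 15) = 0x72C7

0x72C7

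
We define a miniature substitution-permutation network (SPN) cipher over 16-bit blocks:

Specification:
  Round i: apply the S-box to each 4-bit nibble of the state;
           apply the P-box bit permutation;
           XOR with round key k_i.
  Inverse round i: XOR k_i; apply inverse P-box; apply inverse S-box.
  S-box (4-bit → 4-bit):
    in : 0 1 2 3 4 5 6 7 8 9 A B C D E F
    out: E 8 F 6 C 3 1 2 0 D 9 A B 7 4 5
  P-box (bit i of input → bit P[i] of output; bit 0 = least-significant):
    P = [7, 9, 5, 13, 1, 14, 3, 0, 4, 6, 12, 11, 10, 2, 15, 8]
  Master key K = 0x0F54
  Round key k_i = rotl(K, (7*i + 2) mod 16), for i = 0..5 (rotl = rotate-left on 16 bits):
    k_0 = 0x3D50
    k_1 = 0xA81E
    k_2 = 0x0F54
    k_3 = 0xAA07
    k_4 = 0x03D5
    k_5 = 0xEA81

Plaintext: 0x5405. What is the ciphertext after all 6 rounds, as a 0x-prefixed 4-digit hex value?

s_0 = plaintext = 0x5405
s_1 = Round(s_0, k_0) = 0x63DD
s_2 = Round(s_1, k_1) = 0xFEF4
s_3 = Round(s_2, k_2) = 0xBB7E
s_4 = Round(s_3, k_3) = 0xE363
s_5 = Round(s_4, k_4) = 0x91B7
s_6 = Round(s_5, k_5) = 0x2580

0x2580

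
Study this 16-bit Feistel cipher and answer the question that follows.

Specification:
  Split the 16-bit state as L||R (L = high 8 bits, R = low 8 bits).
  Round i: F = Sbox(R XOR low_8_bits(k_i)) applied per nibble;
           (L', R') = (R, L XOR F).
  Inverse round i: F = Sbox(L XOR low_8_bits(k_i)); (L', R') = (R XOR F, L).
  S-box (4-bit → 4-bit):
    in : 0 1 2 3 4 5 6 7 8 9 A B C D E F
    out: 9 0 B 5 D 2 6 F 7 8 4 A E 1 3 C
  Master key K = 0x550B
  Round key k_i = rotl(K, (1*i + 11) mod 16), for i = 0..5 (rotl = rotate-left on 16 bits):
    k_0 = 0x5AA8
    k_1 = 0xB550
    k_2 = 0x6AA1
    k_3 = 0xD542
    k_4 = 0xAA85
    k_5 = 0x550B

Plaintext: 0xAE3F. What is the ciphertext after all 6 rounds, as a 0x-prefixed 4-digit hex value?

0x5778

s_0 = plaintext = 0xAE3F
s_1 = Round(s_0, k_0) = 0x3F21
s_2 = Round(s_1, k_1) = 0x21CF
s_3 = Round(s_2, k_2) = 0xCF42
s_4 = Round(s_3, k_3) = 0x4256
s_5 = Round(s_4, k_4) = 0x5657
s_6 = Round(s_5, k_5) = 0x5778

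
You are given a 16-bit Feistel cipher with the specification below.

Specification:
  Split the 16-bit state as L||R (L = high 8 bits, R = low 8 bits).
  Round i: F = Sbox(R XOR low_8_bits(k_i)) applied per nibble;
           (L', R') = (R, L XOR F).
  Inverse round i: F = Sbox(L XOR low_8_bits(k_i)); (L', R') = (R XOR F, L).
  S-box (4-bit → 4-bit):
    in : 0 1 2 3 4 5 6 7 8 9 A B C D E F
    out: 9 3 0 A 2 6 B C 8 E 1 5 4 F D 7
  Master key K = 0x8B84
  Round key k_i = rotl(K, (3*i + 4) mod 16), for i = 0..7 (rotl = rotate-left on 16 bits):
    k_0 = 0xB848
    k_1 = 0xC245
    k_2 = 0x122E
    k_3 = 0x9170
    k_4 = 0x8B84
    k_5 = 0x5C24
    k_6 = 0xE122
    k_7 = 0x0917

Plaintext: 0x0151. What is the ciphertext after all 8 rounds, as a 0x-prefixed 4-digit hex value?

0x793F

s_0 = plaintext = 0x0151
s_1 = Round(s_0, k_0) = 0x513F
s_2 = Round(s_1, k_1) = 0x3F90
s_3 = Round(s_2, k_2) = 0x9062
s_4 = Round(s_3, k_3) = 0x62A0
s_5 = Round(s_4, k_4) = 0xA060
s_6 = Round(s_5, k_5) = 0x6082
s_7 = Round(s_6, k_6) = 0x8279
s_8 = Round(s_7, k_7) = 0x793F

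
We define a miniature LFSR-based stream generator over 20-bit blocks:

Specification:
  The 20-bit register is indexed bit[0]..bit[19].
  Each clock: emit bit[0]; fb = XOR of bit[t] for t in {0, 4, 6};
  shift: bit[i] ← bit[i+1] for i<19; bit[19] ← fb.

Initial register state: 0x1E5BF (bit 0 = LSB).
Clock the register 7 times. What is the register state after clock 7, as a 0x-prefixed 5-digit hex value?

0xE43CB

reg_0 = 0x1E5BF
clock 1: out=1, reg = 0x0F2DF
clock 2: out=1, reg = 0x8796F
clock 3: out=1, reg = 0x43CB7
clock 4: out=1, reg = 0x21E5B
clock 5: out=1, reg = 0x90F2D
clock 6: out=1, reg = 0xC8796
clock 7: out=0, reg = 0xE43CB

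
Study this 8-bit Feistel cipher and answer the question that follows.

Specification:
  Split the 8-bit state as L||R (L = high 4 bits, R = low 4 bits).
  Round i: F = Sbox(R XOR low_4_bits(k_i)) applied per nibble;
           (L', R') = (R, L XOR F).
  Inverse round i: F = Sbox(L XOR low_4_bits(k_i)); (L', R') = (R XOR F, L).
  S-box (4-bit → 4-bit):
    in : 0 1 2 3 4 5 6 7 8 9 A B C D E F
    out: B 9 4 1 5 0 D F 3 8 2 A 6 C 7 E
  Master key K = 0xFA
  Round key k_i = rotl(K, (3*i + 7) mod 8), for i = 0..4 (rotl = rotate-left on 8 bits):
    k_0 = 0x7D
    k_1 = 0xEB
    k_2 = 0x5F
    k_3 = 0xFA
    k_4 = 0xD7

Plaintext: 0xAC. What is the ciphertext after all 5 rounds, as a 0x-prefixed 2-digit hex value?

0xBE

s_0 = plaintext = 0xAC
s_1 = Round(s_0, k_0) = 0xC3
s_2 = Round(s_1, k_1) = 0x3F
s_3 = Round(s_2, k_2) = 0xF8
s_4 = Round(s_3, k_3) = 0x8B
s_5 = Round(s_4, k_4) = 0xBE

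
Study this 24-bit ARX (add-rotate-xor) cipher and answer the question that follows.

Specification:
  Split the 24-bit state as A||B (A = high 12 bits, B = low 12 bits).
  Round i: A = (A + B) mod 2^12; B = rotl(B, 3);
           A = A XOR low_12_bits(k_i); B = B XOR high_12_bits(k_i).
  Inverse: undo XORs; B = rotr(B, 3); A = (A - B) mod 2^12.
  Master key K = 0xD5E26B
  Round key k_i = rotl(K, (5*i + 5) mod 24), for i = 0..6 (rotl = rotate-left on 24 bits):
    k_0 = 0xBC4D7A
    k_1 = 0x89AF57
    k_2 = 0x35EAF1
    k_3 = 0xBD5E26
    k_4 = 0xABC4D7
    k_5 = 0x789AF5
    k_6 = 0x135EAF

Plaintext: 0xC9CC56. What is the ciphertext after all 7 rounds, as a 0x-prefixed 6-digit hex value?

s_0 = plaintext = 0xC9CC56
s_1 = Round(s_0, k_0) = 0x588972
s_2 = Round(s_1, k_1) = 0x1AD30E
s_3 = Round(s_2, k_2) = 0xE4AB2F
s_4 = Round(s_3, k_3) = 0x75F2A8
s_5 = Round(s_4, k_4) = 0xED0FFD
s_6 = Round(s_5, k_5) = 0x438866
s_7 = Round(s_6, k_6) = 0x231201

0x231201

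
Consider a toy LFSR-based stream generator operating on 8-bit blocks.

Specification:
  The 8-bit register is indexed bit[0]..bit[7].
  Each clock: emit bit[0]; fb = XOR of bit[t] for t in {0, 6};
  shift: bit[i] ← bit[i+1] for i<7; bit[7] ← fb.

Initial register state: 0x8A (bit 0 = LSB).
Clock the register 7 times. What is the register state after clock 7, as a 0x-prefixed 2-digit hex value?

reg_0 = 0x8A
clock 1: out=0, reg = 0x45
clock 2: out=1, reg = 0x22
clock 3: out=0, reg = 0x11
clock 4: out=1, reg = 0x88
clock 5: out=0, reg = 0x44
clock 6: out=0, reg = 0xA2
clock 7: out=0, reg = 0x51

0x51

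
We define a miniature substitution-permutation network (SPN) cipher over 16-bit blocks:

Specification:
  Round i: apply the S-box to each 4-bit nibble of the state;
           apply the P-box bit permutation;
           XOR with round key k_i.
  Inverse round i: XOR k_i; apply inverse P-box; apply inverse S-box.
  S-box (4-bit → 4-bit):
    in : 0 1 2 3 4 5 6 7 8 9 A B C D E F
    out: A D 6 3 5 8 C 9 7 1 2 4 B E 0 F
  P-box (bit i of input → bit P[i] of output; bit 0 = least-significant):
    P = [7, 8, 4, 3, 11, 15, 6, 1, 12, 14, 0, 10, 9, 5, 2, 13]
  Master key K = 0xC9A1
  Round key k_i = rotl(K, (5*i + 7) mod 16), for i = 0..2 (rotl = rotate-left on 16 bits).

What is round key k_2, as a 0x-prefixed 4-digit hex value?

0x9343

K = 0xC9A1
k_0 = rotl(K, (5*0+7) mod 16) = rotl(K, 7) = 0xD0E4
k_1 = rotl(K, (5*1+7) mod 16) = rotl(K, 12) = 0x1C9A
k_2 = rotl(K, (5*2+7) mod 16) = rotl(K, 1) = 0x9343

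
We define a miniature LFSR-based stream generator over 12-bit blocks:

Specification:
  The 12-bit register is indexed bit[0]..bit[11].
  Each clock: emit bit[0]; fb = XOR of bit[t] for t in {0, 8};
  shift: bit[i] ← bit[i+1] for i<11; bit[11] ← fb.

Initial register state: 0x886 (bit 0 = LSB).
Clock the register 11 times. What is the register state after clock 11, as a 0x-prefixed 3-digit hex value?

0xCDD

reg_0 = 0x886
clock 1: out=0, reg = 0x443
clock 2: out=1, reg = 0xA21
clock 3: out=1, reg = 0xD10
clock 4: out=0, reg = 0xE88
clock 5: out=0, reg = 0x744
clock 6: out=0, reg = 0xBA2
clock 7: out=0, reg = 0xDD1
clock 8: out=1, reg = 0x6E8
clock 9: out=0, reg = 0x374
clock 10: out=0, reg = 0x9BA
clock 11: out=0, reg = 0xCDD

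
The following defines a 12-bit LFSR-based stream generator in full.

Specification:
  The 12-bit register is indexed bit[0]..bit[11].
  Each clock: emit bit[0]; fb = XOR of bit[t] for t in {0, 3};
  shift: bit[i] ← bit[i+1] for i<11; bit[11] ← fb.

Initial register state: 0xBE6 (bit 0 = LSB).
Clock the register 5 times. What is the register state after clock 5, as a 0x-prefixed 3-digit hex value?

0xD5F

reg_0 = 0xBE6
clock 1: out=0, reg = 0x5F3
clock 2: out=1, reg = 0xAF9
clock 3: out=1, reg = 0x57C
clock 4: out=0, reg = 0xABE
clock 5: out=0, reg = 0xD5F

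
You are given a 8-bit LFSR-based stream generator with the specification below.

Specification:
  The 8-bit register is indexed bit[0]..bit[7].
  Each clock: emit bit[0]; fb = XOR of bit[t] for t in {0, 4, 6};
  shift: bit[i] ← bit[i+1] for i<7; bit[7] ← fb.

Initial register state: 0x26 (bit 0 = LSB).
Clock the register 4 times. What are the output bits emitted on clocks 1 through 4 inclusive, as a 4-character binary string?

0110

reg_0 = 0x26
clock 1: out=0, reg = 0x13
clock 2: out=1, reg = 0x09
clock 3: out=1, reg = 0x84
clock 4: out=0, reg = 0x42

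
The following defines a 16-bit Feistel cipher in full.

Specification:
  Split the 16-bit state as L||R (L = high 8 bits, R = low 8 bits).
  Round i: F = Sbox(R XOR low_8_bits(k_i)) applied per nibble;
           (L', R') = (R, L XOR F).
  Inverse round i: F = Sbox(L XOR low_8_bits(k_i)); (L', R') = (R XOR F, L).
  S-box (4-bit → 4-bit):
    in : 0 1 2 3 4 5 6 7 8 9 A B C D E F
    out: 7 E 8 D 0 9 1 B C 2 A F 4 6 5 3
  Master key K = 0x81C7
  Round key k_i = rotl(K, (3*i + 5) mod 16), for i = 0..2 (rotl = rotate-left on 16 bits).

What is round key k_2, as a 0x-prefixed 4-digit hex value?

0x3C0E

K = 0x81C7
k_0 = rotl(K, (3*0+5) mod 16) = rotl(K, 5) = 0x38F0
k_1 = rotl(K, (3*1+5) mod 16) = rotl(K, 8) = 0xC781
k_2 = rotl(K, (3*2+5) mod 16) = rotl(K, 11) = 0x3C0E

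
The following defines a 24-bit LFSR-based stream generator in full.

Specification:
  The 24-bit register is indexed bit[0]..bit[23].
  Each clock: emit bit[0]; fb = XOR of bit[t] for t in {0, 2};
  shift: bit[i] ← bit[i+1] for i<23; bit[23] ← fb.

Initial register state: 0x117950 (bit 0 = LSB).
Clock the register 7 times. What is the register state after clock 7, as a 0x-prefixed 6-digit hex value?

0x0822F2

reg_0 = 0x117950
clock 1: out=0, reg = 0x08BCA8
clock 2: out=0, reg = 0x045E54
clock 3: out=0, reg = 0x822F2A
clock 4: out=0, reg = 0x411795
clock 5: out=1, reg = 0x208BCA
clock 6: out=0, reg = 0x1045E5
clock 7: out=1, reg = 0x0822F2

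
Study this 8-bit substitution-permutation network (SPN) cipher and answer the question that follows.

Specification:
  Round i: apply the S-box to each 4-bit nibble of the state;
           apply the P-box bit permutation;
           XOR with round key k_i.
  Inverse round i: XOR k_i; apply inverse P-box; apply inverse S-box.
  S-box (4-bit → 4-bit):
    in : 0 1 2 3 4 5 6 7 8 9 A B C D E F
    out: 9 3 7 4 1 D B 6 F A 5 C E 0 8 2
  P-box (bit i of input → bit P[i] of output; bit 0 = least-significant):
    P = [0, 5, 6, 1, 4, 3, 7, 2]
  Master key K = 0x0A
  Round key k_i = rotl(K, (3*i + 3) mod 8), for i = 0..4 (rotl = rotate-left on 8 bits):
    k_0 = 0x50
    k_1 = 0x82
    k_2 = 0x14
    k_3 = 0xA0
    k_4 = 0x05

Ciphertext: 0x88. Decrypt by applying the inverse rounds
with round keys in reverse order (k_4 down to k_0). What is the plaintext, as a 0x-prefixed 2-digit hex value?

0x71

s_0 = ciphertext = 0x88
s_1 = InvRound(s_0, k_4) = 0xC4
s_2 = InvRound(s_1, k_3) = 0xE7
s_3 = InvRound(s_2, k_2) = 0xA8
s_4 = InvRound(s_3, k_1) = 0xF9
s_5 = InvRound(s_4, k_0) = 0x71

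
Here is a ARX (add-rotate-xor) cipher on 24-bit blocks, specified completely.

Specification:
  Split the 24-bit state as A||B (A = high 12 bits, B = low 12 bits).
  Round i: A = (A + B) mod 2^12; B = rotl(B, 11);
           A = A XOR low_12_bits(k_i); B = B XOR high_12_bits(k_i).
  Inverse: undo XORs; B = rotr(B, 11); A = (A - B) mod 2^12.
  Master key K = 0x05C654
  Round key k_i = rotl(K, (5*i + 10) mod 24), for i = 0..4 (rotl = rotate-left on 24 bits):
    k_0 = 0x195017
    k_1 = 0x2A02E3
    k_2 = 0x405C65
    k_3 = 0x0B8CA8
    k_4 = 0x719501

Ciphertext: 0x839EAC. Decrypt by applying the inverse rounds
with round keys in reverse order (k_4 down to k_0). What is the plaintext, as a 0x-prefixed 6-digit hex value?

0x8094B3

s_0 = ciphertext = 0x839EAC
s_1 = InvRound(s_0, k_4) = 0x9CD36B
s_2 = InvRound(s_1, k_3) = 0xDBF7A6
s_3 = InvRound(s_2, k_2) = 0xA94746
s_4 = InvRound(s_3, k_1) = 0xCABBCC
s_5 = InvRound(s_4, k_0) = 0x8094B3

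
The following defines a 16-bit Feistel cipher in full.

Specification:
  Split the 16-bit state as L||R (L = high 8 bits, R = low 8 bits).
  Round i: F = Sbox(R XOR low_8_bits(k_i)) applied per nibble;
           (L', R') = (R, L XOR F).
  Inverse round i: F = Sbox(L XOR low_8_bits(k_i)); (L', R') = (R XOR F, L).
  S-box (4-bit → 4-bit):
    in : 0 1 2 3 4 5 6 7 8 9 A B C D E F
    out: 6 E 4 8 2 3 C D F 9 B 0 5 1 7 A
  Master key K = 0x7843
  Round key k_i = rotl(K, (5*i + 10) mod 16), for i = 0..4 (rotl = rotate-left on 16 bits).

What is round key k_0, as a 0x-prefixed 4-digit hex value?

0x0DE1

K = 0x7843
k_0 = rotl(K, (5*0+10) mod 16) = rotl(K, 10) = 0x0DE1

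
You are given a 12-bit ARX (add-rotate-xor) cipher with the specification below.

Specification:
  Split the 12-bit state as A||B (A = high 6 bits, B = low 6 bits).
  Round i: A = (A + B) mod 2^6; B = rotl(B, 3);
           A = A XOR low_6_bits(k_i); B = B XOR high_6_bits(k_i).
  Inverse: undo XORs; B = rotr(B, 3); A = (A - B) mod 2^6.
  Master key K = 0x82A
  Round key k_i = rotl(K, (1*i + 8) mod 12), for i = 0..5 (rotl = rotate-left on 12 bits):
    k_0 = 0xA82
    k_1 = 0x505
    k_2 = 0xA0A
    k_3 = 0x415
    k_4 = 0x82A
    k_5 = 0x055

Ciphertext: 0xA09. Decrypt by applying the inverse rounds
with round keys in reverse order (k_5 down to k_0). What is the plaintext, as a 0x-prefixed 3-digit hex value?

0x558

s_0 = ciphertext = 0xA09
s_1 = InvRound(s_0, k_5) = 0xF01
s_2 = InvRound(s_1, k_4) = 0x28C
s_3 = InvRound(s_2, k_3) = 0xF23
s_4 = InvRound(s_3, k_2) = 0x759
s_5 = InvRound(s_4, k_1) = 0xBE9
s_6 = InvRound(s_5, k_0) = 0x558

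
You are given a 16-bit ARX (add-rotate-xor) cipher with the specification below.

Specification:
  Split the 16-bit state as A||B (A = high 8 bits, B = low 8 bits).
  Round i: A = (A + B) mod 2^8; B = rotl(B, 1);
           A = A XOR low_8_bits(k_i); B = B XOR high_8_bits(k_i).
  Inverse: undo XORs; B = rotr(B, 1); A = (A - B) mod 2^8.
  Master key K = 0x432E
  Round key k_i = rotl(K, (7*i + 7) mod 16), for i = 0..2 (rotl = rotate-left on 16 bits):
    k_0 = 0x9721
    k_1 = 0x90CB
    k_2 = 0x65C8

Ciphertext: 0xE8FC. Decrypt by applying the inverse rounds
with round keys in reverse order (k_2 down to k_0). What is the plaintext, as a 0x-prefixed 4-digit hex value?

s_0 = ciphertext = 0xE8FC
s_1 = InvRound(s_0, k_2) = 0x54CC
s_2 = InvRound(s_1, k_1) = 0x712E
s_3 = InvRound(s_2, k_0) = 0x74DC

0x74DC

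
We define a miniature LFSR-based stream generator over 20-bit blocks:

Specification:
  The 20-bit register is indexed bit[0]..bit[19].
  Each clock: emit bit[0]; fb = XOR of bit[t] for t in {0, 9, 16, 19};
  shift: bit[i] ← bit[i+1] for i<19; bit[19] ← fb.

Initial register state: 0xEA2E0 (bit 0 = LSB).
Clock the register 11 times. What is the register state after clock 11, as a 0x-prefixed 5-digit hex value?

reg_0 = 0xEA2E0
clock 1: out=0, reg = 0x75170
clock 2: out=0, reg = 0xBA8B8
clock 3: out=0, reg = 0x5D45C
clock 4: out=0, reg = 0xAEA2E
clock 5: out=0, reg = 0x57517
clock 6: out=1, reg = 0x2BA8B
clock 7: out=1, reg = 0x15D45
clock 8: out=1, reg = 0x0AEA2
clock 9: out=0, reg = 0x85751
clock 10: out=1, reg = 0xC2BA8
clock 11: out=0, reg = 0x615D4

0x615D4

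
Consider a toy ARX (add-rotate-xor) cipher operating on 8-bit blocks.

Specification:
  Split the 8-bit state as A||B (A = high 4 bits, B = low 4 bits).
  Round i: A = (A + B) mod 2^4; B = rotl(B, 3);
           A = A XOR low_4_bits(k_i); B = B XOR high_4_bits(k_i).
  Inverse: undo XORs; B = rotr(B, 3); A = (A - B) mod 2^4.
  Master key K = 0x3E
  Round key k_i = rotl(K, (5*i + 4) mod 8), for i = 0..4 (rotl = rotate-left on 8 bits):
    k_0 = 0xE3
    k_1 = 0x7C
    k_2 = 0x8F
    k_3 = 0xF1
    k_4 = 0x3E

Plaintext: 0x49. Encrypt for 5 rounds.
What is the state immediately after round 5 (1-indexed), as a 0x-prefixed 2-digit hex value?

0x52

s_0 = plaintext = 0x49
s_1 = Round(s_0, k_0) = 0xE2
s_2 = Round(s_1, k_1) = 0xC6
s_3 = Round(s_2, k_2) = 0xDB
s_4 = Round(s_3, k_3) = 0x92
s_5 = Round(s_4, k_4) = 0x52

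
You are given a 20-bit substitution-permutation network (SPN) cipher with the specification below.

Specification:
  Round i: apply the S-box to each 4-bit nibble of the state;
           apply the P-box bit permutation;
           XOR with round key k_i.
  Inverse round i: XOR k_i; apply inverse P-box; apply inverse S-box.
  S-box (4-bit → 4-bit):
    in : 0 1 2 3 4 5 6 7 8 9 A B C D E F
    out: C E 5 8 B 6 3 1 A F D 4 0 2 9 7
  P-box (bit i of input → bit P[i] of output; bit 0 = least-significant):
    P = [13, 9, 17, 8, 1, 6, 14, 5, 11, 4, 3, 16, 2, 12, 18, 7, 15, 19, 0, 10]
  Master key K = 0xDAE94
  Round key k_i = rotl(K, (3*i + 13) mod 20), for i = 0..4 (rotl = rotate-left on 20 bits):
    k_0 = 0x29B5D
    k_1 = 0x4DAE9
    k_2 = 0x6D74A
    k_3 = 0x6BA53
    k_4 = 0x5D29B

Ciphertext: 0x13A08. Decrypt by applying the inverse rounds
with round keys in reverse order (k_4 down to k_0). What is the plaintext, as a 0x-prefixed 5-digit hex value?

0xF88A4

s_0 = ciphertext = 0x13A08
s_1 = InvRound(s_0, k_4) = 0x20627
s_2 = InvRound(s_1, k_3) = 0xEF687
s_3 = InvRound(s_2, k_2) = 0x5EBDE
s_4 = InvRound(s_3, k_1) = 0xB68EE
s_5 = InvRound(s_4, k_0) = 0xF88A4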